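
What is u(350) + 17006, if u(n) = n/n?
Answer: 17007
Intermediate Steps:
u(n) = 1
u(350) + 17006 = 1 + 17006 = 17007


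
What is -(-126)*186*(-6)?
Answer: -140616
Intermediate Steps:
-(-126)*186*(-6) = -126*(-186)*(-6) = 23436*(-6) = -140616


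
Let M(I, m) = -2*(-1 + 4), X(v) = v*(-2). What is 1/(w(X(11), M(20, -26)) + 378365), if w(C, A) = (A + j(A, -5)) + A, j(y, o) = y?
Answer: 1/378347 ≈ 2.6431e-6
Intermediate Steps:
X(v) = -2*v
M(I, m) = -6 (M(I, m) = -2*3 = -6)
w(C, A) = 3*A (w(C, A) = (A + A) + A = 2*A + A = 3*A)
1/(w(X(11), M(20, -26)) + 378365) = 1/(3*(-6) + 378365) = 1/(-18 + 378365) = 1/378347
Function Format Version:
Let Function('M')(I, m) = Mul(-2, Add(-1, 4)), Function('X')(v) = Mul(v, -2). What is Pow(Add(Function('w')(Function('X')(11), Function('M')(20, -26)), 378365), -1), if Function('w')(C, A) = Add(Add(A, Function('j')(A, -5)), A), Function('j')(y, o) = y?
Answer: Rational(1, 378347) ≈ 2.6431e-6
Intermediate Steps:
Function('X')(v) = Mul(-2, v)
Function('M')(I, m) = -6 (Function('M')(I, m) = Mul(-2, 3) = -6)
Function('w')(C, A) = Mul(3, A) (Function('w')(C, A) = Add(Add(A, A), A) = Add(Mul(2, A), A) = Mul(3, A))
Pow(Add(Function('w')(Function('X')(11), Function('M')(20, -26)), 378365), -1) = Pow(Add(Mul(3, -6), 378365), -1) = Pow(Add(-18, 378365), -1) = Pow(378347, -1) = Rational(1, 378347)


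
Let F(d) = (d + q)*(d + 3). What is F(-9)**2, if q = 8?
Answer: 36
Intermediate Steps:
F(d) = (3 + d)*(8 + d) (F(d) = (d + 8)*(d + 3) = (8 + d)*(3 + d) = (3 + d)*(8 + d))
F(-9)**2 = (24 + (-9)**2 + 11*(-9))**2 = (24 + 81 - 99)**2 = 6**2 = 36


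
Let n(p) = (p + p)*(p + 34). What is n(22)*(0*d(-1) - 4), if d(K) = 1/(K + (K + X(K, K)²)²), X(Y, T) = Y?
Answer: -9856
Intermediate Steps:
n(p) = 2*p*(34 + p) (n(p) = (2*p)*(34 + p) = 2*p*(34 + p))
d(K) = 1/(K + (K + K²)²)
n(22)*(0*d(-1) - 4) = (2*22*(34 + 22))*(0*(1/((-1)*(1 - (1 - 1)²))) - 4) = (2*22*56)*(0*(-1/(1 - 1*0²)) - 4) = 2464*(0*(-1/(1 - 1*0)) - 4) = 2464*(0*(-1/(1 + 0)) - 4) = 2464*(0*(-1/1) - 4) = 2464*(0*(-1*1) - 4) = 2464*(0*(-1) - 4) = 2464*(0 - 4) = 2464*(-4) = -9856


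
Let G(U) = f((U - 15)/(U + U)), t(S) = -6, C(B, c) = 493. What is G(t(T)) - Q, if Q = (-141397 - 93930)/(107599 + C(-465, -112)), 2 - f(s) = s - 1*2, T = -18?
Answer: 239267/54046 ≈ 4.4271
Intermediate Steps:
f(s) = 4 - s (f(s) = 2 - (s - 1*2) = 2 - (s - 2) = 2 - (-2 + s) = 2 + (2 - s) = 4 - s)
Q = -235327/108092 (Q = (-141397 - 93930)/(107599 + 493) = -235327/108092 ≈ -2.1771)
G(U) = 4 - (-15 + U)/(2*U) (G(U) = 4 - (U - 15)/(U + U) = 4 - (-15 + U)/(2*U))
G(t(T)) - Q = (½)*(15 + 7*(-6))/(-6) - 1*(-235327/108092) = (½)*(-⅙)*(15 - 42) + 235327/108092 = (½)*(-⅙)*(-27) + 235327/108092 = 9/4 + 235327/108092 = 239267/54046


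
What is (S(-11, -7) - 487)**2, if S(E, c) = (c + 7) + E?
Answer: 248004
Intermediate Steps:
S(E, c) = 7 + E + c (S(E, c) = (7 + c) + E = 7 + E + c)
(S(-11, -7) - 487)**2 = ((7 - 11 - 7) - 487)**2 = (-11 - 487)**2 = (-498)**2 = 248004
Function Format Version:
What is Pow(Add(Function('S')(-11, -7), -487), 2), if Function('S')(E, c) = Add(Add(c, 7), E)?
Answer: 248004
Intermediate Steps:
Function('S')(E, c) = Add(7, E, c) (Function('S')(E, c) = Add(Add(7, c), E) = Add(7, E, c))
Pow(Add(Function('S')(-11, -7), -487), 2) = Pow(Add(Add(7, -11, -7), -487), 2) = Pow(Add(-11, -487), 2) = Pow(-498, 2) = 248004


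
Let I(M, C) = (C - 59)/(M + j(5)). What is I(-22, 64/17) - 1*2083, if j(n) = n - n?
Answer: -778103/374 ≈ -2080.5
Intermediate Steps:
j(n) = 0
I(M, C) = (-59 + C)/M (I(M, C) = (C - 59)/(M + 0) = (-59 + C)/M)
I(-22, 64/17) - 1*2083 = (-59 + 64/17)/(-22) - 1*2083 = -(-59 + 64*(1/17))/22 - 2083 = -(-59 + 64/17)/22 - 2083 = -1/22*(-939/17) - 2083 = 939/374 - 2083 = -778103/374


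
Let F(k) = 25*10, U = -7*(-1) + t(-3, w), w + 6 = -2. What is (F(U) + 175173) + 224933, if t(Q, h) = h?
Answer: 400356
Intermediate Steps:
w = -8 (w = -6 - 2 = -8)
U = -1 (U = -7*(-1) - 8 = 7 - 8 = -1)
F(k) = 250
(F(U) + 175173) + 224933 = (250 + 175173) + 224933 = 175423 + 224933 = 400356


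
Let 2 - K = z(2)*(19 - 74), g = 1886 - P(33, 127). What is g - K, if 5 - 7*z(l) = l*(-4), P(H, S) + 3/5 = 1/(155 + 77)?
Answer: 14473517/8120 ≈ 1782.5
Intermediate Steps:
P(H, S) = -691/1160 (P(H, S) = -⅗ + 1/(155 + 77) = -⅗ + 1/232 = -691/1160)
z(l) = 5/7 + 4*l/7 (z(l) = 5/7 - l*(-4)/7 = 5/7 - (-4)*l/7 = 5/7 + 4*l/7)
g = 2188451/1160 (g = 1886 - 1*(-691/1160) = 1886 + 691/1160 = 2188451/1160 ≈ 1886.6)
K = 729/7 (K = 2 - (5/7 + (4/7)*2)*(19 - 74) = 2 - (5/7 + 8/7)*(-55) = 2 - 13*(-55)/7 = 2 - 1*(-715/7) = 2 + 715/7 = 729/7 ≈ 104.14)
g - K = 2188451/1160 - 1*729/7 = 2188451/1160 - 729/7 = 14473517/8120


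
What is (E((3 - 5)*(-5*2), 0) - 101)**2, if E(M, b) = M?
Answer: 6561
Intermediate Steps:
(E((3 - 5)*(-5*2), 0) - 101)**2 = ((3 - 5)*(-5*2) - 101)**2 = (-2*(-10) - 101)**2 = (20 - 101)**2 = (-81)**2 = 6561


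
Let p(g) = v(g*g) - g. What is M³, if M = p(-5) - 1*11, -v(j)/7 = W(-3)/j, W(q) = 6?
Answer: -7077888/15625 ≈ -452.98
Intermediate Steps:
v(j) = -42/j
p(g) = -g - 42/g² (p(g) = -42/g² - g = -g - 42/g²)
M = -192/25 (M = (-1*(-5) - 42/(-5)²) - 1*11 = (5 - 42*1/25) - 11 = (5 - 42/25) - 11 = 83/25 - 11 = -192/25 ≈ -7.6800)
M³ = (-192/25)³ = -7077888/15625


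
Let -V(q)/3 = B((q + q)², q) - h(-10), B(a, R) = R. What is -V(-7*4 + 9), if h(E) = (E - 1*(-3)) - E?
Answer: -66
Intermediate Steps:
h(E) = 3 (h(E) = (E + 3) - E = (3 + E) - E = 3)
V(q) = 9 - 3*q (V(q) = -3*(q - 1*3) = -3*(q - 3) = -3*(-3 + q) = 9 - 3*q)
-V(-7*4 + 9) = -(9 - 3*(-7*4 + 9)) = -(9 - 3*(-28 + 9)) = -(9 - 3*(-19)) = -(9 + 57) = -1*66 = -66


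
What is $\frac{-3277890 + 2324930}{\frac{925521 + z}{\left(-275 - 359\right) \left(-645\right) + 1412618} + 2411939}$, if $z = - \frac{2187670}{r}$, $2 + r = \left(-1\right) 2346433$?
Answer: $- \frac{162923529939835392}{412359069279310045} \approx -0.3951$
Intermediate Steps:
$r = -2346435$ ($r = -2 - 2346433 = -2346435$)
$z = \frac{437534}{469287}$ ($z = - \frac{2187670}{-2346435} = \left(-2187670\right) \left(- \frac{1}{2346435}\right) = \frac{437534}{469287} \approx 0.93234$)
$\frac{-3277890 + 2324930}{\frac{925521 + z}{\left(-275 - 359\right) \left(-645\right) + 1412618} + 2411939} = \frac{-3277890 + 2324930}{\frac{925521 + \frac{437534}{469287}}{\left(-275 - 359\right) \left(-645\right) + 1412618} + 2411939} = - \frac{952960}{\frac{434335411061}{469287 \left(\left(-634\right) \left(-645\right) + 1412618\right)} + 2411939} = - \frac{952960}{\frac{434335411061}{469287 \left(408930 + 1412618\right)} + 2411939} = - \frac{952960}{\frac{434335411061}{469287 \cdot 1821548} + 2411939} = - \frac{952960}{\frac{434335411061}{469287} \cdot \frac{1}{1821548} + 2411939} = - \frac{952960}{\frac{434335411061}{854828796276} + 2411939} = - \frac{952960}{\frac{2061795346396550225}{854828796276}} = \left(-952960\right) \frac{854828796276}{2061795346396550225} = - \frac{162923529939835392}{412359069279310045}$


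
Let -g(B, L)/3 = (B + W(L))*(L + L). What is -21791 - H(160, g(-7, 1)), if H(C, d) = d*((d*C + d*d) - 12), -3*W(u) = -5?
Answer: -218015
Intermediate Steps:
W(u) = 5/3 (W(u) = -⅓*(-5) = 5/3)
g(B, L) = -6*L*(5/3 + B) (g(B, L) = -3*(B + 5/3)*(L + L) = -3*(5/3 + B)*2*L = -6*L*(5/3 + B))
H(C, d) = d*(-12 + d² + C*d) (H(C, d) = d*((C*d + d²) - 12) = d*((d² + C*d) - 12) = d*(-12 + d² + C*d))
-21791 - H(160, g(-7, 1)) = -21791 - (-2*1*(5 + 3*(-7)))*(-12 + (-2*1*(5 + 3*(-7)))² + 160*(-2*1*(5 + 3*(-7)))) = -21791 - (-2*1*(5 - 21))*(-12 + (-2*1*(5 - 21))² + 160*(-2*1*(5 - 21))) = -21791 - (-2*1*(-16))*(-12 + (-2*1*(-16))² + 160*(-2*1*(-16))) = -21791 - 32*(-12 + 32² + 160*32) = -21791 - 32*(-12 + 1024 + 5120) = -21791 - 32*6132 = -21791 - 1*196224 = -21791 - 196224 = -218015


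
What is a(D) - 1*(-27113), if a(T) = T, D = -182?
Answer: 26931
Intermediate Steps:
a(D) - 1*(-27113) = -182 - 1*(-27113) = -182 + 27113 = 26931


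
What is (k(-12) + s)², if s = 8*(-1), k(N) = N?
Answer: 400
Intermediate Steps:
s = -8
(k(-12) + s)² = (-12 - 8)² = (-20)² = 400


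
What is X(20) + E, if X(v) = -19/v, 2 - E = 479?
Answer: -9559/20 ≈ -477.95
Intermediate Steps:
E = -477 (E = 2 - 1*479 = 2 - 479 = -477)
X(20) + E = -19/20 - 477 = -9559/20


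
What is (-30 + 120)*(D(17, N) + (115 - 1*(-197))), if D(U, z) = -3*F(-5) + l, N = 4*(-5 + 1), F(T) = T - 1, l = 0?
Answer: 29700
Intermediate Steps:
F(T) = -1 + T
N = -16 (N = 4*(-4) = -16)
D(U, z) = 18 (D(U, z) = -3*(-1 - 5) + 0 = -3*(-6) + 0 = 18 + 0 = 18)
(-30 + 120)*(D(17, N) + (115 - 1*(-197))) = (-30 + 120)*(18 + (115 - 1*(-197))) = 90*(18 + (115 + 197)) = 90*(18 + 312) = 90*330 = 29700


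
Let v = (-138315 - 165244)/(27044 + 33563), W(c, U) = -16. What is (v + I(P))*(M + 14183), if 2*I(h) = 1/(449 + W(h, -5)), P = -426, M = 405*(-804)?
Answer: 81852335446819/52485662 ≈ 1.5595e+6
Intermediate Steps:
M = -325620
I(h) = 1/866 (I(h) = 1/(2*(449 - 16)) = (½)/433 = (½)*(1/433) = 1/866)
v = -303559/60607 ≈ -5.0086
(v + I(P))*(M + 14183) = (-303559/60607 + 1/866)*(-325620 + 14183) = -262821487/52485662*(-311437) = 81852335446819/52485662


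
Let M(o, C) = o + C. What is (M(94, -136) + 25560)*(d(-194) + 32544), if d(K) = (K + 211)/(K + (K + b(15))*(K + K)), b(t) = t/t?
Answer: 31013446459143/37345 ≈ 8.3046e+8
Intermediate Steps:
b(t) = 1
M(o, C) = C + o
d(K) = (211 + K)/(K + 2*K*(1 + K)) (d(K) = (K + 211)/(K + (K + 1)*(K + K)) = (211 + K)/(K + (1 + K)*(2*K)) = (211 + K)/(K + 2*K*(1 + K)))
(M(94, -136) + 25560)*(d(-194) + 32544) = ((-136 + 94) + 25560)*((211 - 194)/((-194)*(3 + 2*(-194))) + 32544) = (-42 + 25560)*(-1/194*17/(3 - 388) + 32544) = 25518*(-1/194*17/(-385) + 32544) = 25518*(-1/194*(-1/385)*17 + 32544) = 25518*(17/74690 + 32544) = 25518*(2430711377/74690) = 31013446459143/37345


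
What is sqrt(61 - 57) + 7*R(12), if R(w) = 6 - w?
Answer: -40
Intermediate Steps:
sqrt(61 - 57) + 7*R(12) = sqrt(61 - 57) + 7*(6 - 1*12) = sqrt(4) + 7*(6 - 12) = 2 + 7*(-6) = 2 - 42 = -40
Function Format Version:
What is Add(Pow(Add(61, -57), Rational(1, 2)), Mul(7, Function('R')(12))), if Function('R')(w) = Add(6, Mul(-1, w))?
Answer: -40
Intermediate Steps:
Add(Pow(Add(61, -57), Rational(1, 2)), Mul(7, Function('R')(12))) = Add(Pow(Add(61, -57), Rational(1, 2)), Mul(7, Add(6, Mul(-1, 12)))) = Add(Pow(4, Rational(1, 2)), Mul(7, Add(6, -12))) = Add(2, Mul(7, -6)) = Add(2, -42) = -40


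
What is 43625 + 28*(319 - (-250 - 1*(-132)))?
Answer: 55861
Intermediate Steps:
43625 + 28*(319 - (-250 - 1*(-132))) = 43625 + 28*(319 - (-250 + 132)) = 43625 + 28*(319 - 1*(-118)) = 43625 + 28*(319 + 118) = 43625 + 28*437 = 43625 + 12236 = 55861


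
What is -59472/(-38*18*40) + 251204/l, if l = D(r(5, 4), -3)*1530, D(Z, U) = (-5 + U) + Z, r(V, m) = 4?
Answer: -113003/2907 ≈ -38.873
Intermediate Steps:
D(Z, U) = -5 + U + Z
l = -6120 (l = (-5 - 3 + 4)*1530 = -4*1530 = -6120)
-59472/(-38*18*40) + 251204/l = -59472/(-38*18*40) + 251204/(-6120) = -59472/((-684*40)) + 251204*(-1/6120) = -59472/(-27360) - 62801/1530 = -59472*(-1/27360) - 62801/1530 = 413/190 - 62801/1530 = -113003/2907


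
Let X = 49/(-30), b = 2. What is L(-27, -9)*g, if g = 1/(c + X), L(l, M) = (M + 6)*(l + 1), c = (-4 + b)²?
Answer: 2340/71 ≈ 32.958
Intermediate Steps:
X = -49/30 (X = 49*(-1/30) = -49/30 ≈ -1.6333)
c = 4 (c = (-4 + 2)² = (-2)² = 4)
L(l, M) = (1 + l)*(6 + M) (L(l, M) = (6 + M)*(1 + l) = (1 + l)*(6 + M))
g = 30/71 (g = 1/(4 - 49/30) = 1/(71/30) = 30/71 ≈ 0.42254)
L(-27, -9)*g = (6 - 9 + 6*(-27) - 9*(-27))*(30/71) = (6 - 9 - 162 + 243)*(30/71) = 78*(30/71) = 2340/71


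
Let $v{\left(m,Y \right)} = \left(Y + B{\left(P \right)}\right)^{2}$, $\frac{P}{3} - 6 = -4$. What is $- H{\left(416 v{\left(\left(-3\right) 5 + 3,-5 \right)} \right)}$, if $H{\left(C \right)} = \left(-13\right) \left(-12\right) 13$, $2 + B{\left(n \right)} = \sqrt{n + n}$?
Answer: $-2028$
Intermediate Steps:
$P = 6$ ($P = 18 + 3 \left(-4\right) = 18 - 12 = 6$)
$B{\left(n \right)} = -2 + \sqrt{2} \sqrt{n}$ ($B{\left(n \right)} = -2 + \sqrt{n + n} = -2 + \sqrt{2 n} = -2 + \sqrt{2} \sqrt{n}$)
$v{\left(m,Y \right)} = \left(-2 + Y + 2 \sqrt{3}\right)^{2}$ ($v{\left(m,Y \right)} = \left(Y - \left(2 - \sqrt{2} \sqrt{6}\right)\right)^{2} = \left(Y - \left(2 - 2 \sqrt{3}\right)\right)^{2} = \left(-2 + Y + 2 \sqrt{3}\right)^{2}$)
$H{\left(C \right)} = 2028$ ($H{\left(C \right)} = 156 \cdot 13 = 2028$)
$- H{\left(416 v{\left(\left(-3\right) 5 + 3,-5 \right)} \right)} = \left(-1\right) 2028 = -2028$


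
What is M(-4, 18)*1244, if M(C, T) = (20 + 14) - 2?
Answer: 39808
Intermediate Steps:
M(C, T) = 32 (M(C, T) = 34 - 2 = 32)
M(-4, 18)*1244 = 32*1244 = 39808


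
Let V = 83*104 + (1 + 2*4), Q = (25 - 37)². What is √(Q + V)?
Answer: √8785 ≈ 93.728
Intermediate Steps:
Q = 144 (Q = (-12)² = 144)
V = 8641 (V = 8632 + (1 + 8) = 8632 + 9 = 8641)
√(Q + V) = √(144 + 8641) = √8785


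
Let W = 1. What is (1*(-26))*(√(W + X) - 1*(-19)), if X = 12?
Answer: -494 - 26*√13 ≈ -587.74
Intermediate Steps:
(1*(-26))*(√(W + X) - 1*(-19)) = (1*(-26))*(√(1 + 12) - 1*(-19)) = -26*(√13 + 19) = -26*(19 + √13) = -494 - 26*√13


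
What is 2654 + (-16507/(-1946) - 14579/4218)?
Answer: 5456473226/2052057 ≈ 2659.0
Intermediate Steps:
2654 + (-16507/(-1946) - 14579/4218) = 2654 + (-16507*(-1/1946) - 14579*1/4218) = 2654 + (16507/1946 - 14579/4218) = 2654 + 10313948/2052057 = 5456473226/2052057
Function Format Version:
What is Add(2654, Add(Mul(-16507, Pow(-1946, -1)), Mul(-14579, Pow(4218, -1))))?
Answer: Rational(5456473226, 2052057) ≈ 2659.0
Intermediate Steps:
Add(2654, Add(Mul(-16507, Pow(-1946, -1)), Mul(-14579, Pow(4218, -1)))) = Add(2654, Add(Mul(-16507, Rational(-1, 1946)), Mul(-14579, Rational(1, 4218)))) = Add(2654, Add(Rational(16507, 1946), Rational(-14579, 4218))) = Add(2654, Rational(10313948, 2052057)) = Rational(5456473226, 2052057)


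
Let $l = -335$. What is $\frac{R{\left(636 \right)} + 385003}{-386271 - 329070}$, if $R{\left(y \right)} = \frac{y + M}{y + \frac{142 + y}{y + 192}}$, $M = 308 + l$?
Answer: $- \frac{101522848205}{188630414313} \approx -0.53821$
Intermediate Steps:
$M = -27$ ($M = 308 - 335 = -27$)
$R{\left(y \right)} = \frac{-27 + y}{y + \frac{142 + y}{192 + y}}$ ($R{\left(y \right)} = \frac{y - 27}{y + \frac{142 + y}{y + 192}} = \frac{-27 + y}{y + \frac{142 + y}{192 + y}}$)
$\frac{R{\left(636 \right)} + 385003}{-386271 - 329070} = \frac{\frac{-5184 + 636^{2} + 165 \cdot 636}{142 + 636^{2} + 193 \cdot 636} + 385003}{-386271 - 329070} = \frac{\frac{-5184 + 404496 + 104940}{142 + 404496 + 122748} + 385003}{-715341} = \left(\frac{1}{527386} \cdot 504252 + 385003\right) \left(- \frac{1}{715341}\right) = \left(\frac{252126}{263693} + 385003\right) \left(- \frac{1}{715341}\right) = \frac{101522848205}{263693} \left(- \frac{1}{715341}\right) = - \frac{101522848205}{188630414313}$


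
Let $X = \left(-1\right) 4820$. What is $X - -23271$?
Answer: $18451$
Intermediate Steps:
$X = -4820$
$X - -23271 = -4820 - -23271 = -4820 + 23271 = 18451$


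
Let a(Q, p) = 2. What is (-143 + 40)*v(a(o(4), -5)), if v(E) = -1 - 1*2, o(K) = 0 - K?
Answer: 309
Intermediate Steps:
o(K) = -K
v(E) = -3 (v(E) = -1 - 2 = -3)
(-143 + 40)*v(a(o(4), -5)) = (-143 + 40)*(-3) = -103*(-3) = 309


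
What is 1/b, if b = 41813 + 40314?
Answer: 1/82127 ≈ 1.2176e-5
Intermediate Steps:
b = 82127
1/b = 1/82127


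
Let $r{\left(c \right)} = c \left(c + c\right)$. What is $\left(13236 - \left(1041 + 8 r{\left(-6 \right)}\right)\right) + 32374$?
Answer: $43993$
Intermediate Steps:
$r{\left(c \right)} = 2 c^{2}$ ($r{\left(c \right)} = c 2 c = 2 c^{2}$)
$\left(13236 - \left(1041 + 8 r{\left(-6 \right)}\right)\right) + 32374 = \left(13236 - \left(1041 + 8 \cdot 2 \left(-6\right)^{2}\right)\right) + 32374 = \left(13236 - \left(1041 + 8 \cdot 2 \cdot 36\right)\right) + 32374 = \left(13236 - 1617\right) + 32374 = 11619 + 32374 = 43993$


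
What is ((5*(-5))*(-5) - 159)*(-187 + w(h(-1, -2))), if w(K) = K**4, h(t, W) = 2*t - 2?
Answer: -2346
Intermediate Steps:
h(t, W) = -2 + 2*t
((5*(-5))*(-5) - 159)*(-187 + w(h(-1, -2))) = ((5*(-5))*(-5) - 159)*(-187 + (-2 + 2*(-1))**4) = (-25*(-5) - 159)*(-187 + (-2 - 2)**4) = (125 - 159)*(-187 + (-4)**4) = -34*(-187 + 256) = -34*69 = -2346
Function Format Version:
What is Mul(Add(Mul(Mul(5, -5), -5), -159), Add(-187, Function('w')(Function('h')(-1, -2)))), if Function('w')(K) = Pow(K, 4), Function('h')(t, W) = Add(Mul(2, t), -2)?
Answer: -2346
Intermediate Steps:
Function('h')(t, W) = Add(-2, Mul(2, t))
Mul(Add(Mul(Mul(5, -5), -5), -159), Add(-187, Function('w')(Function('h')(-1, -2)))) = Mul(Add(Mul(Mul(5, -5), -5), -159), Add(-187, Pow(Add(-2, Mul(2, -1)), 4))) = Mul(Add(Mul(-25, -5), -159), Add(-187, Pow(Add(-2, -2), 4))) = Mul(Add(125, -159), Add(-187, Pow(-4, 4))) = Mul(-34, Add(-187, 256)) = Mul(-34, 69) = -2346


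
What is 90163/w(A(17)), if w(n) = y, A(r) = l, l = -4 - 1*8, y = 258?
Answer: 90163/258 ≈ 349.47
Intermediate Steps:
l = -12 (l = -4 - 8 = -12)
A(r) = -12
w(n) = 258
90163/w(A(17)) = 90163/258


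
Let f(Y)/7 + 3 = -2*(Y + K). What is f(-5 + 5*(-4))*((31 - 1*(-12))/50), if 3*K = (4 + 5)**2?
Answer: -2107/50 ≈ -42.140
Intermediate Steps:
K = 27 (K = (4 + 5)**2/3 = (1/3)*9**2 = (1/3)*81 = 27)
f(Y) = -399 - 14*Y (f(Y) = -21 + 7*(-2*(Y + 27)) = -21 + 7*(-2*(27 + Y)) = -21 + 7*(-54 - 2*Y) = -21 + (-378 - 14*Y) = -399 - 14*Y)
f(-5 + 5*(-4))*((31 - 1*(-12))/50) = (-399 - 14*(-5 + 5*(-4)))*((31 - 1*(-12))/50) = (-399 - 14*(-5 - 20))*((31 + 12)*(1/50)) = (-399 - 14*(-25))*(43*(1/50)) = (-399 + 350)*(43/50) = -49*43/50 = -2107/50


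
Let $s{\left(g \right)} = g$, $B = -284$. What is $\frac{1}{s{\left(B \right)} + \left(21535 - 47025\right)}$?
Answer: $- \frac{1}{25774} \approx -3.8799 \cdot 10^{-5}$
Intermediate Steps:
$\frac{1}{s{\left(B \right)} + \left(21535 - 47025\right)} = \frac{1}{-284 + \left(21535 - 47025\right)} = \frac{1}{-284 - 25490} = \frac{1}{-25774} = - \frac{1}{25774}$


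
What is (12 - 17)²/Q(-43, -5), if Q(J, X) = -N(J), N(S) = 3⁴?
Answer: -25/81 ≈ -0.30864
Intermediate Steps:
N(S) = 81
Q(J, X) = -81 (Q(J, X) = -1*81 = -81)
(12 - 17)²/Q(-43, -5) = (12 - 17)²/(-81) = (-5)²*(-1/81) = 25*(-1/81) = -25/81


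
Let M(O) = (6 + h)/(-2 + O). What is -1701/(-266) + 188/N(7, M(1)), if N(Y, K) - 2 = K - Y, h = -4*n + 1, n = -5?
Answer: 79/152 ≈ 0.51974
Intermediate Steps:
h = 21 (h = -4*(-5) + 1 = 20 + 1 = 21)
M(O) = 27/(-2 + O) (M(O) = (6 + 21)/(-2 + O) = 27/(-2 + O))
N(Y, K) = 2 + K - Y (N(Y, K) = 2 + (K - Y) = 2 + K - Y)
-1701/(-266) + 188/N(7, M(1)) = -1701/(-266) + 188/(2 + 27/(-2 + 1) - 1*7) = -1701*(-1/266) + 188/(2 + 27/(-1) - 7) = 243/38 + 188/(2 + 27*(-1) - 7) = 243/38 + 188/(2 - 27 - 7) = 243/38 + 188/(-32) = 243/38 + 188*(-1/32) = 243/38 - 47/8 = 79/152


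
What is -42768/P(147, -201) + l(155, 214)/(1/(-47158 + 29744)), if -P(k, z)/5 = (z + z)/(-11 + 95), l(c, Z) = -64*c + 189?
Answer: 56767038638/335 ≈ 1.6945e+8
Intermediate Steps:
l(c, Z) = 189 - 64*c
P(k, z) = -5*z/42 (P(k, z) = -5*(z + z)/(-11 + 95) = -5*2*z/84 = -5*z/42)
-42768/P(147, -201) + l(155, 214)/(1/(-47158 + 29744)) = -42768/((-5/42*(-201))) + (189 - 64*155)/(1/(-47158 + 29744)) = -42768/335/14 + (189 - 9920)/(1/(-17414)) = -42768*14/335 - 9731/(-1/17414) = -598752/335 - 9731*(-17414) = -598752/335 + 169455634 = 56767038638/335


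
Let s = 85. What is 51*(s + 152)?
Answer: 12087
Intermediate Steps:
51*(s + 152) = 51*(85 + 152) = 51*237 = 12087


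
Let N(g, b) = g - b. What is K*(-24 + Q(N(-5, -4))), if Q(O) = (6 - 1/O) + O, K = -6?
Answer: 108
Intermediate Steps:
Q(O) = 6 + O - 1/O
K*(-24 + Q(N(-5, -4))) = -6*(-24 + (6 + (-5 - 1*(-4)) - 1/(-5 - 1*(-4)))) = -6*(-24 + (6 + (-5 + 4) - 1/(-5 + 4))) = -6*(-24 + (6 - 1 - 1/(-1))) = -6*(-24 + (6 - 1 - 1*(-1))) = -6*(-24 + (6 - 1 + 1)) = -6*(-24 + 6) = -6*(-18) = 108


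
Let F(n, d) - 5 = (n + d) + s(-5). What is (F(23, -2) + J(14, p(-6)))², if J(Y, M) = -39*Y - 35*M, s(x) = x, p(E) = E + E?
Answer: 11025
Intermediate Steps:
p(E) = 2*E
F(n, d) = d + n (F(n, d) = 5 + ((n + d) - 5) = 5 + ((d + n) - 5) = 5 + (-5 + d + n) = d + n)
(F(23, -2) + J(14, p(-6)))² = ((-2 + 23) + (-39*14 - 70*(-6)))² = (21 + (-546 - 35*(-12)))² = (21 + (-546 + 420))² = (21 - 126)² = (-105)² = 11025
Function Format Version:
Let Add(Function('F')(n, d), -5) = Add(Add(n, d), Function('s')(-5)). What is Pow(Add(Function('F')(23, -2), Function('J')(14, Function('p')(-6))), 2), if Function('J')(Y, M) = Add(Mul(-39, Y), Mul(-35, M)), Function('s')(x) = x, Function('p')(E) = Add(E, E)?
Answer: 11025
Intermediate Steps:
Function('p')(E) = Mul(2, E)
Function('F')(n, d) = Add(d, n) (Function('F')(n, d) = Add(5, Add(Add(n, d), -5)) = Add(5, Add(Add(d, n), -5)) = Add(5, Add(-5, d, n)) = Add(d, n))
Pow(Add(Function('F')(23, -2), Function('J')(14, Function('p')(-6))), 2) = Pow(Add(Add(-2, 23), Add(Mul(-39, 14), Mul(-35, Mul(2, -6)))), 2) = Pow(Add(21, Add(-546, Mul(-35, -12))), 2) = Pow(Add(21, Add(-546, 420)), 2) = Pow(Add(21, -126), 2) = Pow(-105, 2) = 11025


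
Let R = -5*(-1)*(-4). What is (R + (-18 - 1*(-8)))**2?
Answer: 900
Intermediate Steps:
R = -20 (R = 5*(-4) = -20)
(R + (-18 - 1*(-8)))**2 = (-20 + (-18 - 1*(-8)))**2 = (-20 + (-18 + 8))**2 = (-20 - 10)**2 = (-30)**2 = 900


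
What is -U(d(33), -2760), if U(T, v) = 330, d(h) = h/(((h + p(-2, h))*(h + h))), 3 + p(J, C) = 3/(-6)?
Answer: -330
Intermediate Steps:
p(J, C) = -7/2 (p(J, C) = -3 + 3/(-6) = -3 + 3*(-⅙) = -3 - ½ = -7/2)
d(h) = 1/(2*(-7/2 + h)) (d(h) = h/(((h - 7/2)*(h + h))) = h/(((-7/2 + h)*(2*h))) = h/((2*h*(-7/2 + h))) = h*(1/(2*h*(-7/2 + h))) = 1/(2*(-7/2 + h)))
-U(d(33), -2760) = -1*330 = -330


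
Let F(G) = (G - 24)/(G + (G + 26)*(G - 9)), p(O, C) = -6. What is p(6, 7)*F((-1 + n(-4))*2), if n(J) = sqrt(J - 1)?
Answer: 6*(-sqrt(5) - 13*I)/(14*sqrt(5) + 143*I) ≈ -0.54011 - 0.024417*I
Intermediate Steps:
n(J) = sqrt(-1 + J)
F(G) = (-24 + G)/(G + (-9 + G)*(26 + G)) (F(G) = (-24 + G)/(G + (26 + G)*(-9 + G)) = (-24 + G)/(G + (-9 + G)*(26 + G)))
p(6, 7)*F((-1 + n(-4))*2) = -6*(-24 + (-1 + sqrt(-1 - 4))*2)/(-234 + ((-1 + sqrt(-1 - 4))*2)**2 + 18*((-1 + sqrt(-1 - 4))*2)) = -6*(-24 + (-1 + sqrt(-5))*2)/(-234 + ((-1 + sqrt(-5))*2)**2 + 18*((-1 + sqrt(-5))*2)) = -6*(-24 + (-1 + I*sqrt(5))*2)/(-234 + ((-1 + I*sqrt(5))*2)**2 + 18*((-1 + I*sqrt(5))*2)) = -6*(-24 + (-2 + 2*I*sqrt(5)))/(-234 + (-2 + 2*I*sqrt(5))**2 + 18*(-2 + 2*I*sqrt(5))) = -6*(-26 + 2*I*sqrt(5))/(-234 + (-2 + 2*I*sqrt(5))**2 + (-36 + 36*I*sqrt(5))) = -6*(-26 + 2*I*sqrt(5))/(-270 + (-2 + 2*I*sqrt(5))**2 + 36*I*sqrt(5))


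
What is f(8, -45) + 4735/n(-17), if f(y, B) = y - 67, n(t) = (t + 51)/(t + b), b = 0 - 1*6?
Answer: -110911/34 ≈ -3262.1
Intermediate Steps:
b = -6 (b = 0 - 6 = -6)
n(t) = (51 + t)/(-6 + t) (n(t) = (t + 51)/(t - 6) = (51 + t)/(-6 + t))
f(y, B) = -67 + y
f(8, -45) + 4735/n(-17) = (-67 + 8) + 4735/(((51 - 17)/(-6 - 17))) = -59 + 4735/((34/(-23))) = -59 + 4735/((-1/23*34)) = -59 + 4735/(-34/23) = -59 + 4735*(-23/34) = -59 - 108905/34 = -110911/34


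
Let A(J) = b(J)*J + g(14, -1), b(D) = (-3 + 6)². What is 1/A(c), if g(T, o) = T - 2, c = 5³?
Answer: 1/1137 ≈ 0.00087951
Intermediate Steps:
c = 125
b(D) = 9 (b(D) = 3² = 9)
g(T, o) = -2 + T
A(J) = 12 + 9*J (A(J) = 9*J + (-2 + 14) = 9*J + 12 = 12 + 9*J)
1/A(c) = 1/(12 + 9*125) = 1/(12 + 1125) = 1/1137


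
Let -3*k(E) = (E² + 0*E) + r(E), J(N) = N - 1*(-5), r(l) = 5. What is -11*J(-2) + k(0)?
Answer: -104/3 ≈ -34.667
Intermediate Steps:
J(N) = 5 + N (J(N) = N + 5 = 5 + N)
k(E) = -5/3 - E²/3 (k(E) = -((E² + 0*E) + 5)/3 = -((E² + 0) + 5)/3 = -(E² + 5)/3 = -(5 + E²)/3 = -5/3 - E²/3)
-11*J(-2) + k(0) = -11*(5 - 2) + (-5/3 - ⅓*0²) = -11*3 + (-5/3 - ⅓*0) = -33 + (-5/3 + 0) = -33 - 5/3 = -104/3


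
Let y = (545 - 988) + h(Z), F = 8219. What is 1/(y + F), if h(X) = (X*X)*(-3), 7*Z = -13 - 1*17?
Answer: 49/378324 ≈ 0.00012952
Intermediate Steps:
Z = -30/7 (Z = (-13 - 1*17)/7 = (-13 - 17)/7 = (1/7)*(-30) = -30/7 ≈ -4.2857)
h(X) = -3*X**2 (h(X) = X**2*(-3) = -3*X**2)
y = -24407/49 (y = (545 - 988) - 3*(-30/7)**2 = -443 - 3*900/49 = -443 - 2700/49 = -24407/49 ≈ -498.10)
1/(y + F) = 1/(-24407/49 + 8219) = 1/(378324/49) = 49/378324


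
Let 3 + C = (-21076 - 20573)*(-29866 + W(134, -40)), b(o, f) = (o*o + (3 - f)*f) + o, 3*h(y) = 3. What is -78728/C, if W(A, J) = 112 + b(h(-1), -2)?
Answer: -78728/1239557535 ≈ -6.3513e-5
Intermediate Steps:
h(y) = 1 (h(y) = (⅓)*3 = 1)
b(o, f) = o + o² + f*(3 - f) (b(o, f) = (o² + f*(3 - f)) + o = o + o² + f*(3 - f))
W(A, J) = 104 (W(A, J) = 112 + (1 + 1² - 1*(-2)² + 3*(-2)) = 112 + (1 + 1 - 1*4 - 6) = 112 + (1 + 1 - 4 - 6) = 112 - 8 = 104)
C = 1239557535 (C = -3 + (-21076 - 20573)*(-29866 + 104) = -3 - 41649*(-29762) = -3 + 1239557538 = 1239557535)
-78728/C = -78728/1239557535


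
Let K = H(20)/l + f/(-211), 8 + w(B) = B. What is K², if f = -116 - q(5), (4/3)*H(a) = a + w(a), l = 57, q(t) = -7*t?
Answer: 10413529/16072081 ≈ 0.64793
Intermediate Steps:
w(B) = -8 + B
H(a) = -6 + 3*a/2 (H(a) = 3*(a + (-8 + a))/4 = 3*(-8 + 2*a)/4 = -6 + 3*a/2)
f = -81 (f = -116 - (-7)*5 = -116 - 1*(-35) = -116 + 35 = -81)
K = 3227/4009 (K = (-6 + (3/2)*20)/57 - 81/(-211) = (-6 + 30)*(1/57) - 81*(-1/211) = 24*(1/57) + 81/211 = 8/19 + 81/211 = 3227/4009 ≈ 0.80494)
K² = (3227/4009)² = 10413529/16072081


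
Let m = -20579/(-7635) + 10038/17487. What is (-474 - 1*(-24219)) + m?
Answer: 352300945292/14834805 ≈ 23748.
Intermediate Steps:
m = 48500567/14834805 (m = -20579*(-1/7635) + 10038*(1/17487) = 20579/7635 + 3346/5829 = 48500567/14834805 ≈ 3.2694)
(-474 - 1*(-24219)) + m = (-474 - 1*(-24219)) + 48500567/14834805 = (-474 + 24219) + 48500567/14834805 = 23745 + 48500567/14834805 = 352300945292/14834805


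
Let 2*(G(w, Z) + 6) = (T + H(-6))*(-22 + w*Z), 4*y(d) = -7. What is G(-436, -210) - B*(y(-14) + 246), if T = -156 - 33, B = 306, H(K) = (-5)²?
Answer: -15161725/2 ≈ -7.5809e+6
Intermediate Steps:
H(K) = 25
y(d) = -7/4 (y(d) = (¼)*(-7) = -7/4)
T = -189
G(w, Z) = 1798 - 82*Z*w (G(w, Z) = -6 + ((-189 + 25)*(-22 + w*Z))/2 = -6 + (-164*(-22 + Z*w))/2 = -6 + (3608 - 164*Z*w)/2 = -6 + (1804 - 82*Z*w) = 1798 - 82*Z*w)
G(-436, -210) - B*(y(-14) + 246) = (1798 - 82*(-210)*(-436)) - 306*(-7/4 + 246) = (1798 - 7507920) - 306*977/4 = -7506122 - 1*149481/2 = -7506122 - 149481/2 = -15161725/2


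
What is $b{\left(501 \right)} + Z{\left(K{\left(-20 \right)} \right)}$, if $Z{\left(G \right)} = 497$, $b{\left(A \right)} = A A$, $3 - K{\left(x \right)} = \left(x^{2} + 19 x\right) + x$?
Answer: $251498$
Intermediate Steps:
$K{\left(x \right)} = 3 - x^{2} - 20 x$ ($K{\left(x \right)} = 3 - \left(\left(x^{2} + 19 x\right) + x\right) = 3 - \left(x^{2} + 20 x\right) = 3 - x^{2} - 20 x$)
$b{\left(A \right)} = A^{2}$
$b{\left(501 \right)} + Z{\left(K{\left(-20 \right)} \right)} = 501^{2} + 497 = 251001 + 497 = 251498$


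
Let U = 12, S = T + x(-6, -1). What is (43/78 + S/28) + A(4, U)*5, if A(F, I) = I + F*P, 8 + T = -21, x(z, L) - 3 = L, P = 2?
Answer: 108749/1092 ≈ 99.587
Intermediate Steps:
x(z, L) = 3 + L
T = -29 (T = -8 - 21 = -29)
S = -27 (S = -29 + (3 - 1) = -29 + 2 = -27)
A(F, I) = I + 2*F (A(F, I) = I + F*2 = I + 2*F)
(43/78 + S/28) + A(4, U)*5 = (43/78 - 27/28) + (12 + 2*4)*5 = (43*(1/78) - 27*1/28) + (12 + 8)*5 = (43/78 - 27/28) + 20*5 = -451/1092 + 100 = 108749/1092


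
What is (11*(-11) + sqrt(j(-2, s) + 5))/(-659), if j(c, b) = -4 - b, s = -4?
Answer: 121/659 - sqrt(5)/659 ≈ 0.18022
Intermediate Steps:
(11*(-11) + sqrt(j(-2, s) + 5))/(-659) = (11*(-11) + sqrt((-4 - 1*(-4)) + 5))/(-659) = (-121 + sqrt((-4 + 4) + 5))*(-1/659) = (-121 + sqrt(0 + 5))*(-1/659) = (-121 + sqrt(5))*(-1/659) = 121/659 - sqrt(5)/659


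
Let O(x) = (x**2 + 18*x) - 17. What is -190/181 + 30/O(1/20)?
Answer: -3395410/1165459 ≈ -2.9134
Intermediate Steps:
O(x) = -17 + x**2 + 18*x
-190/181 + 30/O(1/20) = -190/181 + 30/(-17 + (1/20)**2 + 18/20) = -190*1/181 + 30/(-17 + (1/20)**2 + 18*(1/20)) = -190/181 + 30/(-17 + 1/400 + 9/10) = -190/181 + 30/(-6439/400) = -190/181 + 30*(-400/6439) = -190/181 - 12000/6439 = -3395410/1165459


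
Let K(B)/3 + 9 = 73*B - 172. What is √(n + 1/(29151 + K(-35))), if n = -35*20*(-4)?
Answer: √136456213127/6981 ≈ 52.915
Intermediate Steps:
K(B) = -543 + 219*B (K(B) = -27 + 3*(73*B - 172) = -27 + 3*(-172 + 73*B) = -27 + (-516 + 219*B) = -543 + 219*B)
n = 2800 (n = -700*(-4) = 2800)
√(n + 1/(29151 + K(-35))) = √(2800 + 1/(29151 + (-543 + 219*(-35)))) = √(2800 + 1/(29151 + (-543 - 7665))) = √(2800 + 1/(29151 - 8208)) = √(2800 + 1/20943) = √(58640401/20943) = √136456213127/6981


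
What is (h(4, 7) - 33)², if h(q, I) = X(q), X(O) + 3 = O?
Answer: 1024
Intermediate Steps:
X(O) = -3 + O
h(q, I) = -3 + q
(h(4, 7) - 33)² = ((-3 + 4) - 33)² = (1 - 33)² = (-32)² = 1024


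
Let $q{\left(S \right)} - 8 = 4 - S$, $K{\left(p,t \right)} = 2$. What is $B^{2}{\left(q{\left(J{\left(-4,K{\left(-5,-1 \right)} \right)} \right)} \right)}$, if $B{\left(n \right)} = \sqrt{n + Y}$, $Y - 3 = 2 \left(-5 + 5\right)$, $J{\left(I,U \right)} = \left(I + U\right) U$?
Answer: $19$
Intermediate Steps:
$J{\left(I,U \right)} = U \left(I + U\right)$
$q{\left(S \right)} = 12 - S$ ($q{\left(S \right)} = 8 - \left(-4 + S\right) = 12 - S$)
$Y = 3$ ($Y = 3 + 2 \left(-5 + 5\right) = 3 + 2 \cdot 0 = 3 + 0 = 3$)
$B{\left(n \right)} = \sqrt{3 + n}$ ($B{\left(n \right)} = \sqrt{n + 3} = \sqrt{3 + n}$)
$B^{2}{\left(q{\left(J{\left(-4,K{\left(-5,-1 \right)} \right)} \right)} \right)} = \left(\sqrt{3 + \left(12 - 2 \left(-4 + 2\right)\right)}\right)^{2} = \left(\sqrt{3 + \left(12 - 2 \left(-2\right)\right)}\right)^{2} = \left(\sqrt{3 + \left(12 - -4\right)}\right)^{2} = \left(\sqrt{3 + \left(12 + 4\right)}\right)^{2} = \left(\sqrt{3 + 16}\right)^{2} = \left(\sqrt{19}\right)^{2} = 19$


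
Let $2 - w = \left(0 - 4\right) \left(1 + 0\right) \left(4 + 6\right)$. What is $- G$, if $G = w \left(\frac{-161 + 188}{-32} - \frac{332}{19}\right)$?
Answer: $\frac{233877}{304} \approx 769.33$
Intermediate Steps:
$w = 42$ ($w = 2 - \left(0 - 4\right) \left(1 + 0\right) \left(4 + 6\right) = 2 - - 4 \cdot 1 \cdot 10 = 2 - \left(-4\right) 10 = 2 - -40 = 2 + 40 = 42$)
$G = - \frac{233877}{304}$ ($G = 42 \left(\frac{-161 + 188}{-32} - \frac{332}{19}\right) = 42 \left(27 \left(- \frac{1}{32}\right) - \frac{332}{19}\right) = 42 \left(- \frac{27}{32} - \frac{332}{19}\right) = 42 \left(- \frac{11137}{608}\right) = - \frac{233877}{304} \approx -769.33$)
$- G = \left(-1\right) \left(- \frac{233877}{304}\right) = \frac{233877}{304}$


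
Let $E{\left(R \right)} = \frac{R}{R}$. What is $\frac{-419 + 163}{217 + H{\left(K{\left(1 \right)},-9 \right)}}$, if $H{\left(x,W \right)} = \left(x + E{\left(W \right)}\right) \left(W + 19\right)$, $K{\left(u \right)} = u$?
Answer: $- \frac{256}{237} \approx -1.0802$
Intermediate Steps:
$E{\left(R \right)} = 1$
$H{\left(x,W \right)} = \left(1 + x\right) \left(19 + W\right)$ ($H{\left(x,W \right)} = \left(x + 1\right) \left(W + 19\right) = \left(1 + x\right) \left(19 + W\right)$)
$\frac{-419 + 163}{217 + H{\left(K{\left(1 \right)},-9 \right)}} = \frac{-419 + 163}{217 + \left(19 - 9 + 19 \cdot 1 - 9\right)} = - \frac{256}{217 + \left(19 - 9 + 19 - 9\right)} = - \frac{256}{217 + 20} = - \frac{256}{237}$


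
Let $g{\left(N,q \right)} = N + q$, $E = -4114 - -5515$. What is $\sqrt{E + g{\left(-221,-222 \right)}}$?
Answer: $\sqrt{958} \approx 30.952$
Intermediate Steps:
$E = 1401$ ($E = -4114 + 5515 = 1401$)
$\sqrt{E + g{\left(-221,-222 \right)}} = \sqrt{1401 - 443} = \sqrt{958}$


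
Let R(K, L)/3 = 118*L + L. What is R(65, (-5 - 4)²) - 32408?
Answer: -3491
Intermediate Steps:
R(K, L) = 357*L (R(K, L) = 3*(118*L + L) = 3*(119*L) = 357*L)
R(65, (-5 - 4)²) - 32408 = 357*(-5 - 4)² - 32408 = 357*(-9)² - 32408 = 357*81 - 32408 = 28917 - 32408 = -3491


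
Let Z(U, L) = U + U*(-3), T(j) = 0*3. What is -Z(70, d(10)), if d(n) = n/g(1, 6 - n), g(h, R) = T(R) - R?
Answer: 140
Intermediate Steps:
T(j) = 0
g(h, R) = -R (g(h, R) = 0 - R = -R)
d(n) = n/(-6 + n) (d(n) = n/((-(6 - n))) = n/(-6 + n))
Z(U, L) = -2*U (Z(U, L) = U - 3*U = -2*U)
-Z(70, d(10)) = -(-2)*70 = -1*(-140) = 140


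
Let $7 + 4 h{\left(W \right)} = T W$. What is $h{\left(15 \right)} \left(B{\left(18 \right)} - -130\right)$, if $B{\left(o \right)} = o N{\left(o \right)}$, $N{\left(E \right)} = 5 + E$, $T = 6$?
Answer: $11288$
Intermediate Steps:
$h{\left(W \right)} = - \frac{7}{4} + \frac{3 W}{2}$ ($h{\left(W \right)} = - \frac{7}{4} + \frac{6 W}{4} = - \frac{7}{4} + \frac{3 W}{2}$)
$B{\left(o \right)} = o \left(5 + o\right)$
$h{\left(15 \right)} \left(B{\left(18 \right)} - -130\right) = \left(- \frac{7}{4} + \frac{3}{2} \cdot 15\right) \left(18 \left(5 + 18\right) - -130\right) = \left(- \frac{7}{4} + \frac{45}{2}\right) \left(18 \cdot 23 + \left(-97 + 227\right)\right) = \frac{83 \left(414 + 130\right)}{4} = \frac{83}{4} \cdot 544 = 11288$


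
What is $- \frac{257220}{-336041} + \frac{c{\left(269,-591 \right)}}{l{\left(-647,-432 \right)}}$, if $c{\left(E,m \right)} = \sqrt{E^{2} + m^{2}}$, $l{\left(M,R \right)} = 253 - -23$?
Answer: $\frac{257220}{336041} + \frac{\sqrt{421642}}{276} \approx 3.1181$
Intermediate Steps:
$l{\left(M,R \right)} = 276$ ($l{\left(M,R \right)} = 253 + 23 = 276$)
$- \frac{257220}{-336041} + \frac{c{\left(269,-591 \right)}}{l{\left(-647,-432 \right)}} = - \frac{257220}{-336041} + \frac{\sqrt{269^{2} + \left(-591\right)^{2}}}{276} = \left(-257220\right) \left(- \frac{1}{336041}\right) + \sqrt{72361 + 349281} \cdot \frac{1}{276} = \frac{257220}{336041} + \sqrt{421642} \cdot \frac{1}{276} = \frac{257220}{336041} + \frac{\sqrt{421642}}{276}$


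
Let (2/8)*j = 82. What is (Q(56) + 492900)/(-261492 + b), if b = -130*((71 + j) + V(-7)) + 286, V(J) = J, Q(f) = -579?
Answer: -492321/312166 ≈ -1.5771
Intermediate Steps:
j = 328 (j = 4*82 = 328)
b = -50674 (b = -130*((71 + 328) - 7) + 286 = -130*(399 - 7) + 286 = -130*392 + 286 = -50960 + 286 = -50674)
(Q(56) + 492900)/(-261492 + b) = (-579 + 492900)/(-261492 - 50674) = 492321/(-312166) = 492321*(-1/312166) = -492321/312166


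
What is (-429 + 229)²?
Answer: 40000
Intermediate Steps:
(-429 + 229)² = (-200)² = 40000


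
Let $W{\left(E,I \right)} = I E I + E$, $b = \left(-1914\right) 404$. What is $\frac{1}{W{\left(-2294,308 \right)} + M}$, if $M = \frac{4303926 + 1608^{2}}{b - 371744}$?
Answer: $- \frac{114500}{24917526183959} \approx -4.5952 \cdot 10^{-9}$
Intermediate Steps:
$b = -773256$
$W{\left(E,I \right)} = E + E I^{2}$ ($W{\left(E,I \right)} = E I I + E = E I^{2} + E = E + E I^{2}$)
$M = - \frac{688959}{114500}$ ($M = \frac{4303926 + 1608^{2}}{-773256 - 371744} = \frac{4303926 + 2585664}{-1145000} = 6889590 \left(- \frac{1}{1145000}\right) = - \frac{688959}{114500} \approx -6.0171$)
$\frac{1}{W{\left(-2294,308 \right)} + M} = \frac{1}{- 2294 \left(1 + 308^{2}\right) - \frac{688959}{114500}} = \frac{1}{- 2294 \left(1 + 94864\right) - \frac{688959}{114500}} = \frac{1}{\left(-2294\right) 94865 - \frac{688959}{114500}} = \frac{1}{-217620310 - \frac{688959}{114500}} = \frac{1}{- \frac{24917526183959}{114500}} = - \frac{114500}{24917526183959}$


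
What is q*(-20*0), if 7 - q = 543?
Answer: 0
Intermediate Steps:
q = -536 (q = 7 - 1*543 = 7 - 543 = -536)
q*(-20*0) = -(-10720)*0 = -536*0 = 0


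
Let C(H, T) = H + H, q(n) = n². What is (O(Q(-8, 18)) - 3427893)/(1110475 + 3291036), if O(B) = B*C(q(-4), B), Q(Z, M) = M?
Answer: -3427317/4401511 ≈ -0.77867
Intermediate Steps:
C(H, T) = 2*H
O(B) = 32*B (O(B) = B*(2*(-4)²) = B*(2*16) = B*32 = 32*B)
(O(Q(-8, 18)) - 3427893)/(1110475 + 3291036) = (32*18 - 3427893)/(1110475 + 3291036) = (576 - 3427893)/4401511 = -3427317*1/4401511 = -3427317/4401511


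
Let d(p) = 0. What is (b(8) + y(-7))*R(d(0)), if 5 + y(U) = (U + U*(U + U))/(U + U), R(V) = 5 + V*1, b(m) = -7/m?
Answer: -495/8 ≈ -61.875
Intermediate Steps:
R(V) = 5 + V
y(U) = -5 + (U + 2*U**2)/(2*U) (y(U) = -5 + (U + U*(U + U))/(U + U) = -5 + (U + U*(2*U))/((2*U)) = -5 + (U + 2*U**2)*(1/(2*U)) = -5 + (U + 2*U**2)/(2*U))
(b(8) + y(-7))*R(d(0)) = (-7/8 + (-9/2 - 7))*(5 + 0) = (-7*1/8 - 23/2)*5 = (-7/8 - 23/2)*5 = -99/8*5 = -495/8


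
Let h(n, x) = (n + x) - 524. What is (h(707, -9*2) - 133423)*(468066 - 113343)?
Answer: -47269677534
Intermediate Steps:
h(n, x) = -524 + n + x
(h(707, -9*2) - 133423)*(468066 - 113343) = ((-524 + 707 - 9*2) - 133423)*(468066 - 113343) = ((-524 + 707 - 18) - 133423)*354723 = (165 - 133423)*354723 = -133258*354723 = -47269677534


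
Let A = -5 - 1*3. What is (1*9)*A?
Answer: -72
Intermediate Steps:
A = -8 (A = -5 - 3 = -8)
(1*9)*A = (1*9)*(-8) = 9*(-8) = -72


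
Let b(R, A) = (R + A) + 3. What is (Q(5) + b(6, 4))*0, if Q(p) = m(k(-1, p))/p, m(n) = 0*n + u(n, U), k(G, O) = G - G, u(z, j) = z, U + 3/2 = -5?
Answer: 0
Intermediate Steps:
U = -13/2 (U = -3/2 - 5 = -13/2 ≈ -6.5000)
k(G, O) = 0
m(n) = n (m(n) = 0*n + n = 0 + n = n)
b(R, A) = 3 + A + R (b(R, A) = (A + R) + 3 = 3 + A + R)
Q(p) = 0 (Q(p) = 0/p = 0)
(Q(5) + b(6, 4))*0 = (0 + (3 + 4 + 6))*0 = (0 + 13)*0 = 13*0 = 0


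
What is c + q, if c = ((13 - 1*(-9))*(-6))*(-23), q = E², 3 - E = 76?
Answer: 8365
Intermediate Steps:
E = -73 (E = 3 - 1*76 = 3 - 76 = -73)
q = 5329 (q = (-73)² = 5329)
c = 3036 (c = ((13 + 9)*(-6))*(-23) = (22*(-6))*(-23) = -132*(-23) = 3036)
c + q = 3036 + 5329 = 8365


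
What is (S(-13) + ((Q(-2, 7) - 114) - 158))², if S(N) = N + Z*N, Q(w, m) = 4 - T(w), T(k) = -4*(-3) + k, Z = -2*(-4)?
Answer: 156025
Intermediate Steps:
Z = 8
T(k) = 12 + k
Q(w, m) = -8 - w (Q(w, m) = 4 - (12 + w) = 4 + (-12 - w) = -8 - w)
S(N) = 9*N (S(N) = N + 8*N = 9*N)
(S(-13) + ((Q(-2, 7) - 114) - 158))² = (9*(-13) + (((-8 - 1*(-2)) - 114) - 158))² = (-117 + (((-8 + 2) - 114) - 158))² = (-117 + ((-6 - 114) - 158))² = (-117 + (-120 - 158))² = (-117 - 278)² = (-395)² = 156025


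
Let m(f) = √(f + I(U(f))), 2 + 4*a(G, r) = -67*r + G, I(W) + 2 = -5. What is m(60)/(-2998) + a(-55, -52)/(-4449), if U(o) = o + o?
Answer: -3427/17796 - √53/2998 ≈ -0.19500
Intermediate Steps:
U(o) = 2*o
I(W) = -7 (I(W) = -2 - 5 = -7)
a(G, r) = -½ - 67*r/4 + G/4 (a(G, r) = -½ + (-67*r + G)/4 = -½ + (G - 67*r)/4 = -½ + (-67*r/4 + G/4) = -½ - 67*r/4 + G/4)
m(f) = √(-7 + f) (m(f) = √(f - 7) = √(-7 + f))
m(60)/(-2998) + a(-55, -52)/(-4449) = √(-7 + 60)/(-2998) + (-½ - 67/4*(-52) + (¼)*(-55))/(-4449) = √53*(-1/2998) + (-½ + 871 - 55/4)*(-1/4449) = -√53/2998 + (3427/4)*(-1/4449) = -√53/2998 - 3427/17796 = -3427/17796 - √53/2998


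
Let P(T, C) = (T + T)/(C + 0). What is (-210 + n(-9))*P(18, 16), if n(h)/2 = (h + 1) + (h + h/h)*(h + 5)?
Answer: -729/2 ≈ -364.50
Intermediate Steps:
n(h) = 2 + 2*h + 2*(1 + h)*(5 + h) (n(h) = 2*((h + 1) + (h + h/h)*(h + 5)) = 2*((1 + h) + (h + 1)*(5 + h)) = 2*((1 + h) + (1 + h)*(5 + h)) = 2*(1 + h + (1 + h)*(5 + h)) = 2 + 2*h + 2*(1 + h)*(5 + h))
P(T, C) = 2*T/C (P(T, C) = (2*T)/C = 2*T/C)
(-210 + n(-9))*P(18, 16) = (-210 + (12 + 2*(-9)² + 14*(-9)))*(2*18/16) = (-210 + (12 + 2*81 - 126))*(2*18*(1/16)) = (-210 + (12 + 162 - 126))*(9/4) = (-210 + 48)*(9/4) = -162*9/4 = -729/2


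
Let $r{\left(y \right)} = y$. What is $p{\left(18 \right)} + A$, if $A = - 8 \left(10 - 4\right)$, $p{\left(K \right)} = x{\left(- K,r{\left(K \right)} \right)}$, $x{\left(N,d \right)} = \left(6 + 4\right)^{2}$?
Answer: $52$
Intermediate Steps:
$x{\left(N,d \right)} = 100$ ($x{\left(N,d \right)} = 10^{2} = 100$)
$p{\left(K \right)} = 100$
$A = -48$ ($A = \left(-8\right) 6 = -48$)
$p{\left(18 \right)} + A = 100 - 48 = 52$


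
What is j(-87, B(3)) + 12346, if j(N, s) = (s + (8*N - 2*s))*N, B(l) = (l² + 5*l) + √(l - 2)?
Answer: 75073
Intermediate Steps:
B(l) = l² + √(-2 + l) + 5*l (B(l) = (l² + 5*l) + √(-2 + l) = l² + √(-2 + l) + 5*l)
j(N, s) = N*(-s + 8*N) (j(N, s) = (s + (-2*s + 8*N))*N = (-s + 8*N)*N = N*(-s + 8*N))
j(-87, B(3)) + 12346 = -87*(-(3² + √(-2 + 3) + 5*3) + 8*(-87)) + 12346 = -87*(-(9 + √1 + 15) - 696) + 12346 = -87*(-(9 + 1 + 15) - 696) + 12346 = -87*(-1*25 - 696) + 12346 = -87*(-25 - 696) + 12346 = -87*(-721) + 12346 = 62727 + 12346 = 75073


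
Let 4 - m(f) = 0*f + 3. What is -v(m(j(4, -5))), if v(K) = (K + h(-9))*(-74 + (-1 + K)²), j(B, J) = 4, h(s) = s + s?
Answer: -1258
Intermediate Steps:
h(s) = 2*s
m(f) = 1 (m(f) = 4 - (0*f + 3) = 4 - (0 + 3) = 4 - 1*3 = 4 - 3 = 1)
v(K) = (-74 + (-1 + K)²)*(-18 + K) (v(K) = (K + 2*(-9))*(-74 + (-1 + K)²) = (K - 18)*(-74 + (-1 + K)²) = (-18 + K)*(-74 + (-1 + K)²) = (-74 + (-1 + K)²)*(-18 + K))
-v(m(j(4, -5))) = -(1314 + 1³ - 37*1 - 20*1²) = -(1314 + 1 - 37 - 20*1) = -(1314 + 1 - 37 - 20) = -1*1258 = -1258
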